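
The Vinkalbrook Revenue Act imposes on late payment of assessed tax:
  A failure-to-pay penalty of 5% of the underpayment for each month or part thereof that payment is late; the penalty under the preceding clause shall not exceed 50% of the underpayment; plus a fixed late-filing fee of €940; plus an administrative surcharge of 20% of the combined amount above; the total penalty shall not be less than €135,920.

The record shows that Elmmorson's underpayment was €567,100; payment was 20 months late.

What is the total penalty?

Accrued rate: 5% × 20 = 100%, capped at 50% → 50%
Failure-to-pay penalty: 50% of €567,100 = €283,550
Penalty before surcharge: €283,550 + €940 = €284,490
Administrative surcharge: 20% of €284,490 = €56,898
Total penalty: €284,490 + €56,898 = €341,388
Minimum €135,920: €341,388 meets the minimum, no increase.

Penalty: €341,388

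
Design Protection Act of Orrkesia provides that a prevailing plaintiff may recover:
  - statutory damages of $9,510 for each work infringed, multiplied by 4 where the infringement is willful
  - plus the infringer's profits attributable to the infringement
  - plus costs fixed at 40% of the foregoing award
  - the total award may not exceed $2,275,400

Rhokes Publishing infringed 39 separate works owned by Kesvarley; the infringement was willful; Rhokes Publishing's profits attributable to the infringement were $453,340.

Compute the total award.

Statutory damages: 39 × $9,510 = $370,890
Multiplied by 4: 4 × $370,890 = $1,483,560
Combined award: $1,483,560 + $453,340 = $1,936,900
Costs: 40% of $1,936,900 = $774,760
Award plus costs: $1,936,900 + $774,760 = $2,711,660
Cap at $2,275,400: $2,711,660 exceeds the cap → $2,275,400

$2,275,400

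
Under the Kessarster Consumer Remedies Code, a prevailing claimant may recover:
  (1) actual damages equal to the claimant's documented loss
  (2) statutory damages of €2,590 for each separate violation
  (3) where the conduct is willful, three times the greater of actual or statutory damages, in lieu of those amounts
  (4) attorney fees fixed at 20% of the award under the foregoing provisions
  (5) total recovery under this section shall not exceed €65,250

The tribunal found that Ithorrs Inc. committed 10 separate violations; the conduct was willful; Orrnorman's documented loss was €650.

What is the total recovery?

Statutory damages: 10 × €2,590 = €25,900
Greater of actual damages (€650) or statutory damages (€25,900): €25,900
Trebled: 3 × €25,900 = €77,700
Attorney fees: 20% of €77,700 = €15,540
Total before cap: €77,700 + €15,540 = €93,240
Cap at €65,250: €93,240 exceeds the cap → €65,250

€65,250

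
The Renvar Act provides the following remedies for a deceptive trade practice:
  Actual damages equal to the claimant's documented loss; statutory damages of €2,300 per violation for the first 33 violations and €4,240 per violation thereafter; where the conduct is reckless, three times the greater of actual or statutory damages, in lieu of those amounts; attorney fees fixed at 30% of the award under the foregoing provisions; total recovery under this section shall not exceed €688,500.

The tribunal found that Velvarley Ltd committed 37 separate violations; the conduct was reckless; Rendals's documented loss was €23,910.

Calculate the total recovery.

First 33 violations: 33 × €2,300 = €75,900
Remaining violations: (37 − 33) × €4,240 = €16,960
Statutory damages: €75,900 + €16,960 = €92,860
Greater of actual damages (€23,910) or statutory damages (€92,860): €92,860
Trebled: 3 × €92,860 = €278,580
Attorney fees: 30% of €278,580 = €83,574
Total before cap: €278,580 + €83,574 = €362,154
Cap at €688,500: €362,154 is within the cap, no reduction.

€362,154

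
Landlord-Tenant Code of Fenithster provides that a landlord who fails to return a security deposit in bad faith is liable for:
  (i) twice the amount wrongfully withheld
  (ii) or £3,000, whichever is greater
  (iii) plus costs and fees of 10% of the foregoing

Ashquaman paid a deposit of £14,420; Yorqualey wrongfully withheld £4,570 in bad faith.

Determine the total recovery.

Doubled: 2 × £4,570 = £9,140
Minimum £3,000: £9,140 meets the minimum, no increase.
Costs and fees: 10% of £9,140 = £914
Total recovery: £9,140 + £914 = £10,054

£10,054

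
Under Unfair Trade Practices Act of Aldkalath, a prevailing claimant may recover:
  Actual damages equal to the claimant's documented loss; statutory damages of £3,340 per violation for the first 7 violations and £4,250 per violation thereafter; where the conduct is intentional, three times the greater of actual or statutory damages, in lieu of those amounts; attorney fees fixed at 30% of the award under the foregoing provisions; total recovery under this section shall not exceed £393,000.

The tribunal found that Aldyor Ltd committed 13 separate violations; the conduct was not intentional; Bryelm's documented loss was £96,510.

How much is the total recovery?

First 7 violations: 7 × £3,340 = £23,380
Remaining violations: (13 − 7) × £4,250 = £25,500
Statutory damages: £23,380 + £25,500 = £48,880
Conduct not intentional: the in-lieu enhancement does not apply.
Actual plus statutory damages: £96,510 + £48,880 = £145,390
Attorney fees: 30% of £145,390 = £43,617
Total before cap: £145,390 + £43,617 = £189,007
Cap at £393,000: £189,007 is within the cap, no reduction.

£189,007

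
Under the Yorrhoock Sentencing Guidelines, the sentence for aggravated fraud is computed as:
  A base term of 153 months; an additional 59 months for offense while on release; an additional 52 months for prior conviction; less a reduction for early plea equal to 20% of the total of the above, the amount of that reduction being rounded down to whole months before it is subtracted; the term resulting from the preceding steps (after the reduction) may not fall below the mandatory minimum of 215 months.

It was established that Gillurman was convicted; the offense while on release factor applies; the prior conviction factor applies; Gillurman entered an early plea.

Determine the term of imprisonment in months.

215 months

Offense while on release enhancement: +59 months
Prior conviction enhancement: +52 months
Adjusted term: 153 months + 59 months + 52 months = 264 months
Early plea reduction: 20% of 264 months = 52 months (rounded down)
After reduction: 264 − 52 = 212 months
Minimum 215 months: 212 months is below the minimum → 215 months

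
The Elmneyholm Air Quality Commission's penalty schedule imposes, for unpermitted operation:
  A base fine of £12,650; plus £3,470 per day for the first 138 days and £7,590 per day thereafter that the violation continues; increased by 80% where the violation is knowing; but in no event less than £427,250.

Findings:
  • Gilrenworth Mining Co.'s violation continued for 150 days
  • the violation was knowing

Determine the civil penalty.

£1,048,662

First 138 days: 138 × £3,470 = £478,860
Remaining days: (150 − 138) × £7,590 = £91,080
Per-day component: £478,860 + £91,080 = £569,940
Base plus per-day: £12,650 + £569,940 = £582,590
Enhancement: 80% of £582,590 = £466,072
Enhanced fine: £582,590 + £466,072 = £1,048,662
Minimum £427,250: £1,048,662 meets the minimum, no increase.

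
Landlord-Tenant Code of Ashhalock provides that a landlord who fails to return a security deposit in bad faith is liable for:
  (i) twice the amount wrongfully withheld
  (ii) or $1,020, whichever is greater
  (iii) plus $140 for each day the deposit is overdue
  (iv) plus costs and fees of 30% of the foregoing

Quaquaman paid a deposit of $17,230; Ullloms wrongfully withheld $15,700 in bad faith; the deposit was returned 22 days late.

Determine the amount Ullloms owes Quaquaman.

$44,824

Doubled: 2 × $15,700 = $31,400
Minimum $1,020: $31,400 meets the minimum, no increase.
Late-return penalty: 22 × $140 = $3,080
Damages plus late penalty: $31,400 + $3,080 = $34,480
Costs and fees: 30% of $34,480 = $10,344
Total recovery: $34,480 + $10,344 = $44,824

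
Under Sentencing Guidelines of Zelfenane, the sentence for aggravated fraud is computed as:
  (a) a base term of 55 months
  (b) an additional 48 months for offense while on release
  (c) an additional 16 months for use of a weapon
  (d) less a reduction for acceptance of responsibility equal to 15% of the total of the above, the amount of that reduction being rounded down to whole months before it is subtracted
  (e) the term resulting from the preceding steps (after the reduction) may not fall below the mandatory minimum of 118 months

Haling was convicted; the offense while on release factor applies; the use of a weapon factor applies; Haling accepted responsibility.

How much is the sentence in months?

Offense while on release enhancement: +48 months
Use of a weapon enhancement: +16 months
Adjusted term: 55 months + 48 months + 16 months = 119 months
Acceptance of responsibility reduction: 15% of 119 months = 17 months (rounded down)
After reduction: 119 − 17 = 102 months
Minimum 118 months: 102 months is below the minimum → 118 months

118 months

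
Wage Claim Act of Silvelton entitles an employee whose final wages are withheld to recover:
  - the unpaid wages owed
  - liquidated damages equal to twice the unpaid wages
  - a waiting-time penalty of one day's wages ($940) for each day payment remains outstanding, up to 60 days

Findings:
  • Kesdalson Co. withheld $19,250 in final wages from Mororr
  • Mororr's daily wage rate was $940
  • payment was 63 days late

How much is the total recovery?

Doubled: 2 × $19,250 = $38,500
Penalty days: min(63, 60) = 60
Waiting-time penalty: 60 × $940 = $56,400
Total award: $19,250 + $38,500 + $56,400 = $114,150

$114,150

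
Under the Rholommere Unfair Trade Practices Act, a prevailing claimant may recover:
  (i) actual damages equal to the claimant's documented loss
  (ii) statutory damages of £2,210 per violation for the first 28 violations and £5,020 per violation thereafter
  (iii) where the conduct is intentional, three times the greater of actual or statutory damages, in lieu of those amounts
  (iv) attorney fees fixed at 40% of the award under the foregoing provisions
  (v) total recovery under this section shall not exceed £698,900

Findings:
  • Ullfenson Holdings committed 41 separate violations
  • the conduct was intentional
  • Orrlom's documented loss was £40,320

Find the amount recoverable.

First 28 violations: 28 × £2,210 = £61,880
Remaining violations: (41 − 28) × £5,020 = £65,260
Statutory damages: £61,880 + £65,260 = £127,140
Greater of actual damages (£40,320) or statutory damages (£127,140): £127,140
Trebled: 3 × £127,140 = £381,420
Attorney fees: 40% of £381,420 = £152,568
Total before cap: £381,420 + £152,568 = £533,988
Cap at £698,900: £533,988 is within the cap, no reduction.

£533,988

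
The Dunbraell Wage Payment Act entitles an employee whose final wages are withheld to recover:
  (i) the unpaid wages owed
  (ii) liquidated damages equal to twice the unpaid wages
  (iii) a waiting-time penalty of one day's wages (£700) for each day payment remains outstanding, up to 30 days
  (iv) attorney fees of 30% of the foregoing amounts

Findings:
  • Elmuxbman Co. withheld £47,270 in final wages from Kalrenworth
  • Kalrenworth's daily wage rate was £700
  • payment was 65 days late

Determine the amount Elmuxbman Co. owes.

Doubled: 2 × £47,270 = £94,540
Penalty days: min(65, 30) = 30
Waiting-time penalty: 30 × £700 = £21,000
Subtotal: £47,270 + £94,540 + £21,000 = £162,810
Attorney fees: 30% of £162,810 = £48,843
Total award: £162,810 + £48,843 = £211,653

£211,653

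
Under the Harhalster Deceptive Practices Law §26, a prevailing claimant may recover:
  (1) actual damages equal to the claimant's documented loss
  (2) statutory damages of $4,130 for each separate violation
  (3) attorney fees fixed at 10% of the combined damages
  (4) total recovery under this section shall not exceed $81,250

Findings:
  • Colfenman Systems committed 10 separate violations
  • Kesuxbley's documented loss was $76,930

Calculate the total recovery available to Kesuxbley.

Total recovery: $81,250

Statutory damages: 10 × $4,130 = $41,300
Combined damages: $76,930 + $41,300 = $118,230
Attorney fees: 10% of $118,230 = $11,823
Total before cap: $118,230 + $11,823 = $130,053
Cap at $81,250: $130,053 exceeds the cap → $81,250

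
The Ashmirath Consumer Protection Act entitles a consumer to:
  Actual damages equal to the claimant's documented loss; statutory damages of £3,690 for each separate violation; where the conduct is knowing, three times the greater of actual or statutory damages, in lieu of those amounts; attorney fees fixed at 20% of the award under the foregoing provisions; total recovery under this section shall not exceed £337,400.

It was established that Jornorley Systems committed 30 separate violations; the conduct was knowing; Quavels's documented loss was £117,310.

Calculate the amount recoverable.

£337,400

Statutory damages: 30 × £3,690 = £110,700
Greater of actual damages (£117,310) or statutory damages (£110,700): £117,310
Trebled: 3 × £117,310 = £351,930
Attorney fees: 20% of £351,930 = £70,386
Total before cap: £351,930 + £70,386 = £422,316
Cap at £337,400: £422,316 exceeds the cap → £337,400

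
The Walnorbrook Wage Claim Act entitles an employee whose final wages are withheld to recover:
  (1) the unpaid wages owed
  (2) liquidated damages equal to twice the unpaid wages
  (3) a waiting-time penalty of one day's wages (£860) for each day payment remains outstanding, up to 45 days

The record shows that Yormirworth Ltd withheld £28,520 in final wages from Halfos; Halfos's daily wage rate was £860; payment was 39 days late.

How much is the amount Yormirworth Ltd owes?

£119,100

Doubled: 2 × £28,520 = £57,040
Penalty days: min(39, 45) = 39
Waiting-time penalty: 39 × £860 = £33,540
Total award: £28,520 + £57,040 + £33,540 = £119,100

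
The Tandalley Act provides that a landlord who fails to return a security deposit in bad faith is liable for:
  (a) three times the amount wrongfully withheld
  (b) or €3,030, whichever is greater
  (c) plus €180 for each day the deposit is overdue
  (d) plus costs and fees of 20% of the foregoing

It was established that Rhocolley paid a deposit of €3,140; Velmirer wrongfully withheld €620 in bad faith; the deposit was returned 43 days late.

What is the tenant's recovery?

Trebled: 3 × €620 = €1,860
Minimum €3,030: €1,860 is below the minimum → €3,030
Late-return penalty: 43 × €180 = €7,740
Damages plus late penalty: €3,030 + €7,740 = €10,770
Costs and fees: 20% of €10,770 = €2,154
Total recovery: €10,770 + €2,154 = €12,924

€12,924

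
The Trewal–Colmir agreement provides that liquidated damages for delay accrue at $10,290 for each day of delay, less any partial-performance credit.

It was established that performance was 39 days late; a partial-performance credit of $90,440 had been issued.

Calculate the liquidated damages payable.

$310,870

Per-day damages: 39 × $10,290 = $401,310
Less partial-performance credit: $401,310 − $90,440 = $310,870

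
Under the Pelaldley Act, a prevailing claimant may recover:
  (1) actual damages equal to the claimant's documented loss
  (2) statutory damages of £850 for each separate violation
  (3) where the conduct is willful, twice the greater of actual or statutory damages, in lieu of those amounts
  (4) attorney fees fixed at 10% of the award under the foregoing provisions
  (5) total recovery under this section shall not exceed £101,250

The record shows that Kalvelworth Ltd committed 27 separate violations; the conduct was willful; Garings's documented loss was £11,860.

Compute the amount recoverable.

£50,490

Statutory damages: 27 × £850 = £22,950
Greater of actual damages (£11,860) or statutory damages (£22,950): £22,950
Doubled: 2 × £22,950 = £45,900
Attorney fees: 10% of £45,900 = £4,590
Total before cap: £45,900 + £4,590 = £50,490
Cap at £101,250: £50,490 is within the cap, no reduction.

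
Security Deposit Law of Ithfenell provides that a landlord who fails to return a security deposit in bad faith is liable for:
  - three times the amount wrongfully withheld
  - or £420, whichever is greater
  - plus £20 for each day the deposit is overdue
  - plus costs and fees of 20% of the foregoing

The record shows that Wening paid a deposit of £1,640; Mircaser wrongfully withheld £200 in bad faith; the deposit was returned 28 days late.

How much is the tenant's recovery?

£1,392

Trebled: 3 × £200 = £600
Minimum £420: £600 meets the minimum, no increase.
Late-return penalty: 28 × £20 = £560
Damages plus late penalty: £600 + £560 = £1,160
Costs and fees: 20% of £1,160 = £232
Total recovery: £1,160 + £232 = £1,392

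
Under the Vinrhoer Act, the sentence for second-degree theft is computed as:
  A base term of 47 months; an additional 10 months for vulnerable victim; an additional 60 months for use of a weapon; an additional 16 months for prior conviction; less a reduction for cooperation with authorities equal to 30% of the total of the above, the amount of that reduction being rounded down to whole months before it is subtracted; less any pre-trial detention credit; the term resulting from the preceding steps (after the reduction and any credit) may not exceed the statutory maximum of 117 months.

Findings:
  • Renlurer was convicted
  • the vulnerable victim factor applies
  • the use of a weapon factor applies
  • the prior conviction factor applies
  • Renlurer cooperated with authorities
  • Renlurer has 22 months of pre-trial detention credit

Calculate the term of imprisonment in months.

Vulnerable victim enhancement: +10 months
Use of a weapon enhancement: +60 months
Prior conviction enhancement: +16 months
Adjusted term: 47 months + 10 months + 60 months + 16 months = 133 months
Cooperation with authorities reduction: 30% of 133 months = 39 months (rounded down)
After reduction: 133 − 39 = 94 months
Less pre-trial detention credit: 94 months − 22 months = 72 months
Cap at 117 months: 72 months is within the cap, no reduction.

72 months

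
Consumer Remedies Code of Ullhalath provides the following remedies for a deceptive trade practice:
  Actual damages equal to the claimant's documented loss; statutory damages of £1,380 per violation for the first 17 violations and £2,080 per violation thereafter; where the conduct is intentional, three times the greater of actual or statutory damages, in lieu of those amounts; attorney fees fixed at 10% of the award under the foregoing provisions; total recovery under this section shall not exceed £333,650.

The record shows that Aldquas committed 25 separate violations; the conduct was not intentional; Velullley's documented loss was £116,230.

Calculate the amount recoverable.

£171,963

First 17 violations: 17 × £1,380 = £23,460
Remaining violations: (25 − 17) × £2,080 = £16,640
Statutory damages: £23,460 + £16,640 = £40,100
Conduct not intentional: the in-lieu enhancement does not apply.
Actual plus statutory damages: £116,230 + £40,100 = £156,330
Attorney fees: 10% of £156,330 = £15,633
Total before cap: £156,330 + £15,633 = £171,963
Cap at £333,650: £171,963 is within the cap, no reduction.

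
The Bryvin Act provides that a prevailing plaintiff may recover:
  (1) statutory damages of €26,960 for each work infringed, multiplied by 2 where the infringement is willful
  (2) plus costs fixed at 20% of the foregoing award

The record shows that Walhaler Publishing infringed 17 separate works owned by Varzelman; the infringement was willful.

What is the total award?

€1,099,968

Statutory damages: 17 × €26,960 = €458,320
Doubled: 2 × €458,320 = €916,640
Costs: 20% of €916,640 = €183,328
Award plus costs: €916,640 + €183,328 = €1,099,968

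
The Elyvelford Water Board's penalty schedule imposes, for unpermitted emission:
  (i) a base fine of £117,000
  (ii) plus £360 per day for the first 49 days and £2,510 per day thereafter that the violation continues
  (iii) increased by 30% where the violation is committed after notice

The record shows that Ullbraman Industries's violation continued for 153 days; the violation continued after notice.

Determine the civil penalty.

£514,384

First 49 days: 49 × £360 = £17,640
Remaining days: (153 − 49) × £2,510 = £261,040
Per-day component: £17,640 + £261,040 = £278,680
Base plus per-day: £117,000 + £278,680 = £395,680
Enhancement: 30% of £395,680 = £118,704
Enhanced fine: £395,680 + £118,704 = £514,384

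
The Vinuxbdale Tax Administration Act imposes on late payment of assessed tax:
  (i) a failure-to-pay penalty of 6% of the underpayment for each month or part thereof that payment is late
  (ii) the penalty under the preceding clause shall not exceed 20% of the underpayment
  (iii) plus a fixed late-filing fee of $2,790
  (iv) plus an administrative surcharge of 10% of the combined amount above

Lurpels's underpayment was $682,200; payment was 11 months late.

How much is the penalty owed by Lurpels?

Accrued rate: 6% × 11 = 66%, capped at 20% → 20%
Failure-to-pay penalty: 20% of $682,200 = $136,440
Penalty before surcharge: $136,440 + $2,790 = $139,230
Administrative surcharge: 10% of $139,230 = $13,923
Total penalty: $139,230 + $13,923 = $153,153

$153,153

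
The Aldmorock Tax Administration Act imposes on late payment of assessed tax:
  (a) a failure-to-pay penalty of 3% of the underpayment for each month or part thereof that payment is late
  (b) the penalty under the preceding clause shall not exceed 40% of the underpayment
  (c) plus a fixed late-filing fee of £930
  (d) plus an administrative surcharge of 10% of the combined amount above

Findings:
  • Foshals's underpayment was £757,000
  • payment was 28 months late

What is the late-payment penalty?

Accrued rate: 3% × 28 = 84%, capped at 40% → 40%
Failure-to-pay penalty: 40% of £757,000 = £302,800
Penalty before surcharge: £302,800 + £930 = £303,730
Administrative surcharge: 10% of £303,730 = £30,373
Total penalty: £303,730 + £30,373 = £334,103

£334,103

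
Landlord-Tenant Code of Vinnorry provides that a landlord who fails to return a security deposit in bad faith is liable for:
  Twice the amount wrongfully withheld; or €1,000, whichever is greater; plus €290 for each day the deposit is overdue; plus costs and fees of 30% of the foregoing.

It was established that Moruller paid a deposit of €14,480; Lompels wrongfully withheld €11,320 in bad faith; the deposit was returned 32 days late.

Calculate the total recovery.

€41,496

Doubled: 2 × €11,320 = €22,640
Minimum €1,000: €22,640 meets the minimum, no increase.
Late-return penalty: 32 × €290 = €9,280
Damages plus late penalty: €22,640 + €9,280 = €31,920
Costs and fees: 30% of €31,920 = €9,576
Total recovery: €31,920 + €9,576 = €41,496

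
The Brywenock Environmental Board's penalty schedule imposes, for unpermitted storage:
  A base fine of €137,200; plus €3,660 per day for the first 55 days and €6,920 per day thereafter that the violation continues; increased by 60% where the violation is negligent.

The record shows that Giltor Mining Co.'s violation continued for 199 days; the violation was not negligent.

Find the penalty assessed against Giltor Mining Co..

Civil penalty: €1,334,980

First 55 days: 55 × €3,660 = €201,300
Remaining days: (199 − 55) × €6,920 = €996,480
Per-day component: €201,300 + €996,480 = €1,197,780
Base plus per-day: €137,200 + €1,197,780 = €1,334,980
The violation was not negligent: no 60% increase.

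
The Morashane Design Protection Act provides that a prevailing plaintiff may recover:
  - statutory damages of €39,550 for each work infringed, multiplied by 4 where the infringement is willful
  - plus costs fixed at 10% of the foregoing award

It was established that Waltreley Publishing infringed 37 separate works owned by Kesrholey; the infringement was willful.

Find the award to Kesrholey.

Statutory damages: 37 × €39,550 = €1,463,350
Multiplied by 4: 4 × €1,463,350 = €5,853,400
Costs: 10% of €5,853,400 = €585,340
Award plus costs: €5,853,400 + €585,340 = €6,438,740

€6,438,740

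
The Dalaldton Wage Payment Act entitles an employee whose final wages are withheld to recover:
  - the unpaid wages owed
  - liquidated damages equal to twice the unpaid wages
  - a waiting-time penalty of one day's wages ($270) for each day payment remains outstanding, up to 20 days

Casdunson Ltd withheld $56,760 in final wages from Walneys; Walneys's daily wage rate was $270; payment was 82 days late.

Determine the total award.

$175,680

Doubled: 2 × $56,760 = $113,520
Penalty days: min(82, 20) = 20
Waiting-time penalty: 20 × $270 = $5,400
Total award: $56,760 + $113,520 + $5,400 = $175,680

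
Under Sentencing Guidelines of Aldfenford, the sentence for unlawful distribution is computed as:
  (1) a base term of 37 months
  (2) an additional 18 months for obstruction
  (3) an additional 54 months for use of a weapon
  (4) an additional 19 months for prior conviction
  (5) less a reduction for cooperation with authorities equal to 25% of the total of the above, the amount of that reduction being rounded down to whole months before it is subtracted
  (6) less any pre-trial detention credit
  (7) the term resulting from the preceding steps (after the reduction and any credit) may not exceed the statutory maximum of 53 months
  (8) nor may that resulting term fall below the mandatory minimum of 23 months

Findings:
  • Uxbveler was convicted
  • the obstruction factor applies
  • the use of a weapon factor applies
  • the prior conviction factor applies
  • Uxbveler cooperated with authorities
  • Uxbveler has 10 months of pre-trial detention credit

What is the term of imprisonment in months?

Sentence: 53 months

Obstruction enhancement: +18 months
Use of a weapon enhancement: +54 months
Prior conviction enhancement: +19 months
Adjusted term: 37 months + 18 months + 54 months + 19 months = 128 months
Cooperation with authorities reduction: 25% of 128 months = 32 months (rounded down)
After reduction: 128 − 32 = 96 months
Less pre-trial detention credit: 96 months − 10 months = 86 months
Cap at 53 months: 86 months exceeds the cap → 53 months
Minimum 23 months: 53 months meets the minimum, no increase.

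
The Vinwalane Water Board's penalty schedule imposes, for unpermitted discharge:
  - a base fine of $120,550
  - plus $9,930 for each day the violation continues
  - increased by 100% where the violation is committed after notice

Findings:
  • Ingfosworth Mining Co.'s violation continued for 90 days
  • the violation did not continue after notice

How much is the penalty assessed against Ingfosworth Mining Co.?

Per-day component: 90 × $9,930 = $893,700
Base plus per-day: $120,550 + $893,700 = $1,014,250
The violation did not continue after notice: no 100% increase.

$1,014,250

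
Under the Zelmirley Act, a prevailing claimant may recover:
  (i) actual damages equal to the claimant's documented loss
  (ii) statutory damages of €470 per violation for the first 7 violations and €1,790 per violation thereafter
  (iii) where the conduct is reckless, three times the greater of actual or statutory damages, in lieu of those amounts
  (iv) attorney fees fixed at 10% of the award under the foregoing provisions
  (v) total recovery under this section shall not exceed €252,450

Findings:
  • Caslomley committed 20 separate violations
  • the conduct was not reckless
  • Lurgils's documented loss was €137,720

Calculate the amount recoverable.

€180,708

First 7 violations: 7 × €470 = €3,290
Remaining violations: (20 − 7) × €1,790 = €23,270
Statutory damages: €3,290 + €23,270 = €26,560
Conduct not reckless: the in-lieu enhancement does not apply.
Actual plus statutory damages: €137,720 + €26,560 = €164,280
Attorney fees: 10% of €164,280 = €16,428
Total before cap: €164,280 + €16,428 = €180,708
Cap at €252,450: €180,708 is within the cap, no reduction.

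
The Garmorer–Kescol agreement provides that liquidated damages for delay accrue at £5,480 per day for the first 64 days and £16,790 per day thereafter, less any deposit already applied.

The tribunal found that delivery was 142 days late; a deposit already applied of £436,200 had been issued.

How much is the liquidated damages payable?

£1,224,140

First 64 days: 64 × £5,480 = £350,720
Remaining days: (142 − 64) × £16,790 = £1,309,620
Accrued per-day damages: £350,720 + £1,309,620 = £1,660,340
Less deposit already applied: £1,660,340 − £436,200 = £1,224,140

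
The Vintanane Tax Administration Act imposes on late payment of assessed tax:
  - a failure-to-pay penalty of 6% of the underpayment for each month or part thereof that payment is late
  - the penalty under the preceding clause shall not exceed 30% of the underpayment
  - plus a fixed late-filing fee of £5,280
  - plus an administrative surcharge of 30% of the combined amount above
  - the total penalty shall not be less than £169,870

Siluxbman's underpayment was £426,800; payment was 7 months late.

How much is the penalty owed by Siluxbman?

£173,316

Accrued rate: 6% × 7 = 42%, capped at 30% → 30%
Failure-to-pay penalty: 30% of £426,800 = £128,040
Penalty before surcharge: £128,040 + £5,280 = £133,320
Administrative surcharge: 30% of £133,320 = £39,996
Total penalty: £133,320 + £39,996 = £173,316
Minimum £169,870: £173,316 meets the minimum, no increase.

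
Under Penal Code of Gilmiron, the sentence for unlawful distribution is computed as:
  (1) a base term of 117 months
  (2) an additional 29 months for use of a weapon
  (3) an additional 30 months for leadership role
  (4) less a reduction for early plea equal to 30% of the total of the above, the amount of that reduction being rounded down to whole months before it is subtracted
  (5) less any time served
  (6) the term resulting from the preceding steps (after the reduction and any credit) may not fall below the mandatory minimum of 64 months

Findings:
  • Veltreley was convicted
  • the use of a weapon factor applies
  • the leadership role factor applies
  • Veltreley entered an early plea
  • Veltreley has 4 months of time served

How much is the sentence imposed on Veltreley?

Use of a weapon enhancement: +29 months
Leadership role enhancement: +30 months
Adjusted term: 117 months + 29 months + 30 months = 176 months
Early plea reduction: 30% of 176 months = 52 months (rounded down)
After reduction: 176 − 52 = 124 months
Less time served: 124 months − 4 months = 120 months
Minimum 64 months: 120 months meets the minimum, no increase.

120 months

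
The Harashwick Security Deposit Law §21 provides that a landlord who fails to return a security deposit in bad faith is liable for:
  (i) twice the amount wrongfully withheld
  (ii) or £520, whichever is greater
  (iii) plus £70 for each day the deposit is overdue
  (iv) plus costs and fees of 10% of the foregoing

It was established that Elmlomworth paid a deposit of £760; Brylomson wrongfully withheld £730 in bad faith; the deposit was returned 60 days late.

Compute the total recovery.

Doubled: 2 × £730 = £1,460
Minimum £520: £1,460 meets the minimum, no increase.
Late-return penalty: 60 × £70 = £4,200
Damages plus late penalty: £1,460 + £4,200 = £5,660
Costs and fees: 10% of £5,660 = £566
Total recovery: £5,660 + £566 = £6,226

Recovery: £6,226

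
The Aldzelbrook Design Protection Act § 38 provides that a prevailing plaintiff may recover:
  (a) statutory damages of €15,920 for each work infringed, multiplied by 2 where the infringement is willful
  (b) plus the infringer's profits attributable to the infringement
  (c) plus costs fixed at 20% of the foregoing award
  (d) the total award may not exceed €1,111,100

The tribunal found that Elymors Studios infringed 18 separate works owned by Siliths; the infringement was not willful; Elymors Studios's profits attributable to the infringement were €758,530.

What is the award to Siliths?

Statutory damages: 18 × €15,920 = €286,560
Infringement not willful: no ×2 enhancement.
Combined award: €286,560 + €758,530 = €1,045,090
Costs: 20% of €1,045,090 = €209,018
Award plus costs: €1,045,090 + €209,018 = €1,254,108
Cap at €1,111,100: €1,254,108 exceeds the cap → €1,111,100

€1,111,100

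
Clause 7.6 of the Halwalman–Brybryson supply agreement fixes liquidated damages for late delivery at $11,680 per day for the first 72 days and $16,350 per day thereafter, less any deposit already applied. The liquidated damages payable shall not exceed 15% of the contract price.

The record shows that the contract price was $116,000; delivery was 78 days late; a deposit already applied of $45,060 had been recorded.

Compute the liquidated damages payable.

$17,400

First 72 days: 72 × $11,680 = $840,960
Remaining days: (78 − 72) × $16,350 = $98,100
Accrued per-day damages: $840,960 + $98,100 = $939,060
Less deposit already applied: $939,060 − $45,060 = $894,000
Cap: 15% of $116,000 = $17,400
Cap at $17,400: $894,000 exceeds the cap → $17,400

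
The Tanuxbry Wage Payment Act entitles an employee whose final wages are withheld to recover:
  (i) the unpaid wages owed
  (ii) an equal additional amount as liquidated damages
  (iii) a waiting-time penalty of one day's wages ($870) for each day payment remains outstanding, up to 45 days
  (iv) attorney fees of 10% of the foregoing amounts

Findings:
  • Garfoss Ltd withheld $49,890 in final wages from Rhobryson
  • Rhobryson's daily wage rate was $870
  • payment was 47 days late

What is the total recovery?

Liquidated damages (equal amount): $49,890
Penalty days: min(47, 45) = 45
Waiting-time penalty: 45 × $870 = $39,150
Subtotal: $49,890 + $49,890 + $39,150 = $138,930
Attorney fees: 10% of $138,930 = $13,893
Total award: $138,930 + $13,893 = $152,823

$152,823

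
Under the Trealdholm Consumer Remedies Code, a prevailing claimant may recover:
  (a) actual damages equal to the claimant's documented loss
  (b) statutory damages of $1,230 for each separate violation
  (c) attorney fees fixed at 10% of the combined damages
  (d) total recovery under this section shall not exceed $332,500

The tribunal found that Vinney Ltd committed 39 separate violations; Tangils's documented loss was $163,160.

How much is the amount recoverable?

Statutory damages: 39 × $1,230 = $47,970
Combined damages: $163,160 + $47,970 = $211,130
Attorney fees: 10% of $211,130 = $21,113
Total before cap: $211,130 + $21,113 = $232,243
Cap at $332,500: $232,243 is within the cap, no reduction.

$232,243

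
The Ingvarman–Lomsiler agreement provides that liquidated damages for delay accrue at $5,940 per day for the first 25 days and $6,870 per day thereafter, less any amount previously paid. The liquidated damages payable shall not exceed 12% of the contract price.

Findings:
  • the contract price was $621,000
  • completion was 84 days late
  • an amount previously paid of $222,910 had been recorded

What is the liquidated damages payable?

$74,520

First 25 days: 25 × $5,940 = $148,500
Remaining days: (84 − 25) × $6,870 = $405,330
Accrued per-day damages: $148,500 + $405,330 = $553,830
Less amount previously paid: $553,830 − $222,910 = $330,920
Cap: 12% of $621,000 = $74,520
Cap at $74,520: $330,920 exceeds the cap → $74,520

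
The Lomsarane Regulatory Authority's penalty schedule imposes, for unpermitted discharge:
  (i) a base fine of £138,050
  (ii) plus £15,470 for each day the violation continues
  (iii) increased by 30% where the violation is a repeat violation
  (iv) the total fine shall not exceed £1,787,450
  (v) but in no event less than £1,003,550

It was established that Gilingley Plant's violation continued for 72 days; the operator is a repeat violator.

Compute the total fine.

£1,627,457

Per-day component: 72 × £15,470 = £1,113,840
Base plus per-day: £138,050 + £1,113,840 = £1,251,890
Enhancement: 30% of £1,251,890 = £375,567
Enhanced fine: £1,251,890 + £375,567 = £1,627,457
Cap at £1,787,450: £1,627,457 is within the cap, no reduction.
Minimum £1,003,550: £1,627,457 meets the minimum, no increase.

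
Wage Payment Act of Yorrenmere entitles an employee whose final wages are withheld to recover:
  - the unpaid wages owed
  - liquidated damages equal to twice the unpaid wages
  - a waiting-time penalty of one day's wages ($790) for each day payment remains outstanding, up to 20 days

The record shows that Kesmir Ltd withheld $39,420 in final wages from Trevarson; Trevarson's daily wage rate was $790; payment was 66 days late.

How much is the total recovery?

Doubled: 2 × $39,420 = $78,840
Penalty days: min(66, 20) = 20
Waiting-time penalty: 20 × $790 = $15,800
Total award: $39,420 + $78,840 + $15,800 = $134,060

$134,060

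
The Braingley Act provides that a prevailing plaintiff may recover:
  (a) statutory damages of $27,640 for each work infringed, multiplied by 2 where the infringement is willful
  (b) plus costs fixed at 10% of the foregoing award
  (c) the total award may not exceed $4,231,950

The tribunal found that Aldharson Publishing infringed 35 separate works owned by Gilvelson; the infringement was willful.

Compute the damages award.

Statutory damages: 35 × $27,640 = $967,400
Doubled: 2 × $967,400 = $1,934,800
Costs: 10% of $1,934,800 = $193,480
Award plus costs: $1,934,800 + $193,480 = $2,128,280
Cap at $4,231,950: $2,128,280 is within the cap, no reduction.

$2,128,280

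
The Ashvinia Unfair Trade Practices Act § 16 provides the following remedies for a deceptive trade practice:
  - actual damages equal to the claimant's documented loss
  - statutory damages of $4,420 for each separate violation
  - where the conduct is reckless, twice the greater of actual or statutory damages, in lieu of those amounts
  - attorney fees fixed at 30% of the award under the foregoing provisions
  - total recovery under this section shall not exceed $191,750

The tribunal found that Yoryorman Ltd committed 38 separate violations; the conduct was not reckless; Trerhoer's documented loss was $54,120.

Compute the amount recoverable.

Statutory damages: 38 × $4,420 = $167,960
Conduct not reckless: the in-lieu enhancement does not apply.
Actual plus statutory damages: $54,120 + $167,960 = $222,080
Attorney fees: 30% of $222,080 = $66,624
Total before cap: $222,080 + $66,624 = $288,704
Cap at $191,750: $288,704 exceeds the cap → $191,750

$191,750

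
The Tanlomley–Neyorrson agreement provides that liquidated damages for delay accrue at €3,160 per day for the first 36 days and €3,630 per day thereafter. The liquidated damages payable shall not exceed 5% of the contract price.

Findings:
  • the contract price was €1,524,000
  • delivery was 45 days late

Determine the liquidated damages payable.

First 36 days: 36 × €3,160 = €113,760
Remaining days: (45 − 36) × €3,630 = €32,670
Accrued per-day damages: €113,760 + €32,670 = €146,430
Cap: 5% of €1,524,000 = €76,200
Cap at €76,200: €146,430 exceeds the cap → €76,200

€76,200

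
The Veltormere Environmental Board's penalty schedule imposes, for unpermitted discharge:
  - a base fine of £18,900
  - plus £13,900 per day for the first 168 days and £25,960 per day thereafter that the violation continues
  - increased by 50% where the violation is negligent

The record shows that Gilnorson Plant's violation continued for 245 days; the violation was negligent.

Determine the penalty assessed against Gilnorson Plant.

First 168 days: 168 × £13,900 = £2,335,200
Remaining days: (245 − 168) × £25,960 = £1,998,920
Per-day component: £2,335,200 + £1,998,920 = £4,334,120
Base plus per-day: £18,900 + £4,334,120 = £4,353,020
Enhancement: 50% of £4,353,020 = £2,176,510
Enhanced fine: £4,353,020 + £2,176,510 = £6,529,530

£6,529,530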